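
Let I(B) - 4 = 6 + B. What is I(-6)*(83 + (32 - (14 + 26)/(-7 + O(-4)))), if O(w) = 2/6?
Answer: 484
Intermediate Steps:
I(B) = 10 + B (I(B) = 4 + (6 + B) = 10 + B)
O(w) = ⅓ (O(w) = 2*(⅙) = ⅓)
I(-6)*(83 + (32 - (14 + 26)/(-7 + O(-4)))) = (10 - 6)*(83 + (32 - (14 + 26)/(-7 + ⅓))) = 4*(83 + (32 - 40/(-20/3))) = 4*(83 + (32 - 40*(-3)/20)) = 4*(83 + (32 - 1*(-6))) = 4*(83 + (32 + 6)) = 4*(83 + 38) = 4*121 = 484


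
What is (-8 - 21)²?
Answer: 841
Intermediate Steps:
(-8 - 21)² = (-29)² = 841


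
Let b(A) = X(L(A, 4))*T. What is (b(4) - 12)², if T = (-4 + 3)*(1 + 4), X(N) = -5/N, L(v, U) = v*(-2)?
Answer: 14641/64 ≈ 228.77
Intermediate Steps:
L(v, U) = -2*v
T = -5 (T = -1*5 = -5)
b(A) = -25/(2*A) (b(A) = -5*(-1/(2*A))*(-5) = -(-5)/(2*A)*(-5) = (5/(2*A))*(-5) = -25/(2*A))
(b(4) - 12)² = (-25/2/4 - 12)² = (-25/2*¼ - 12)² = (-25/8 - 12)² = (-121/8)² = 14641/64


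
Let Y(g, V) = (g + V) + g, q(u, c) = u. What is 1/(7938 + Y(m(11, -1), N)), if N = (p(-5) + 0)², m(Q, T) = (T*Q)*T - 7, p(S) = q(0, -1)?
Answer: 1/7946 ≈ 0.00012585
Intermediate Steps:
p(S) = 0
m(Q, T) = -7 + Q*T² (m(Q, T) = (Q*T)*T - 7 = Q*T² - 7 = -7 + Q*T²)
N = 0 (N = (0 + 0)² = 0² = 0)
Y(g, V) = V + 2*g (Y(g, V) = (V + g) + g = V + 2*g)
1/(7938 + Y(m(11, -1), N)) = 1/(7938 + (0 + 2*(-7 + 11*(-1)²))) = 1/(7938 + (0 + 2*(-7 + 11*1))) = 1/(7938 + (0 + 2*(-7 + 11))) = 1/(7938 + (0 + 2*4)) = 1/(7938 + (0 + 8)) = 1/(7938 + 8) = 1/7946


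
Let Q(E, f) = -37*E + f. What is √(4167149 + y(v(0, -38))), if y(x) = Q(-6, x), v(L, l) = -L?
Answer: 13*√24659 ≈ 2041.4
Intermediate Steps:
Q(E, f) = f - 37*E
y(x) = 222 + x (y(x) = x - 37*(-6) = x + 222 = 222 + x)
√(4167149 + y(v(0, -38))) = √(4167149 + (222 - 1*0)) = √(4167149 + (222 + 0)) = √(4167149 + 222) = √4167371 = 13*√24659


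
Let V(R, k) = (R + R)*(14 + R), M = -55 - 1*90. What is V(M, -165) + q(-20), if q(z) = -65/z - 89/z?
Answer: 379977/10 ≈ 37998.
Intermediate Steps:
q(z) = -154/z
M = -145 (M = -55 - 90 = -145)
V(R, k) = 2*R*(14 + R) (V(R, k) = (2*R)*(14 + R) = 2*R*(14 + R))
V(M, -165) + q(-20) = 2*(-145)*(14 - 145) - 154/(-20) = 2*(-145)*(-131) - 154*(-1/20) = 37990 + 77/10 = 379977/10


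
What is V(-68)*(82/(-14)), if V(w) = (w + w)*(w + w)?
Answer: -758336/7 ≈ -1.0833e+5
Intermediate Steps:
V(w) = 4*w² (V(w) = (2*w)*(2*w) = 4*w²)
V(-68)*(82/(-14)) = (4*(-68)²)*(82/(-14)) = (4*4624)*(82*(-1/14)) = 18496*(-41/7) = -758336/7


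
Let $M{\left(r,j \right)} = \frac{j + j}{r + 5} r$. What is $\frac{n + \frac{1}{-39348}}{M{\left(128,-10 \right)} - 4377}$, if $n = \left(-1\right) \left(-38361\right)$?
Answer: $- \frac{200754007391}{23006814948} \approx -8.7258$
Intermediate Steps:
$n = 38361$
$M{\left(r,j \right)} = \frac{2 j r}{5 + r}$ ($M{\left(r,j \right)} = \frac{2 j}{5 + r} r = \frac{2 j r}{5 + r}$)
$\frac{n + \frac{1}{-39348}}{M{\left(128,-10 \right)} - 4377} = \frac{38361 + \frac{1}{-39348}}{2 \left(-10\right) 128 \frac{1}{5 + 128} - 4377} = \frac{38361 - \frac{1}{39348}}{2 \left(-10\right) 128 \cdot \frac{1}{133} - 4377} = \frac{1509428627}{39348 \left(2 \left(-10\right) 128 \cdot \frac{1}{133} - 4377\right)} = \frac{1509428627}{39348 \left(- \frac{2560}{133} - 4377\right)} = \frac{1509428627}{39348 \left(- \frac{584701}{133}\right)} = \frac{1509428627}{39348} \left(- \frac{133}{584701}\right) = - \frac{200754007391}{23006814948}$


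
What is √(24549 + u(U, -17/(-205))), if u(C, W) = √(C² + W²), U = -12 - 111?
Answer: √(1031671725 + 205*√635796514)/205 ≈ 157.07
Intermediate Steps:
U = -123
√(24549 + u(U, -17/(-205))) = √(24549 + √((-123)² + (-17/(-205))²)) = √(24549 + √(15129 + (-17*(-1/205))²)) = √(24549 + √(15129 + (17/205)²)) = √(24549 + √(15129 + 289/42025)) = √(24549 + √(635796514/42025)) = √(24549 + √635796514/205)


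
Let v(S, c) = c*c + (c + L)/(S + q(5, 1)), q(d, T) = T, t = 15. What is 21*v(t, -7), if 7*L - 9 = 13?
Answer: 16383/16 ≈ 1023.9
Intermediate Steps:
L = 22/7 (L = 9/7 + (⅐)*13 = 9/7 + 13/7 = 22/7 ≈ 3.1429)
v(S, c) = c² + (22/7 + c)/(1 + S) (v(S, c) = c*c + (c + 22/7)/(S + 1) = c² + (22/7 + c)/(1 + S))
21*v(t, -7) = 21*((22/7 - 7 + (-7)² + 15*(-7)²)/(1 + 15)) = 21*((22/7 - 7 + 49 + 15*49)/16) = 21*((22/7 - 7 + 49 + 735)/16) = 21*((1/16)*(5461/7)) = 21*(5461/112) = 16383/16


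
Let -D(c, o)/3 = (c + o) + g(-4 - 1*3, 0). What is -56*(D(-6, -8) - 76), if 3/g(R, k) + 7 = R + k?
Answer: 1868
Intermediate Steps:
g(R, k) = 3/(-7 + R + k) (g(R, k) = 3/(-7 + (R + k)) = 3/(-7 + R + k))
D(c, o) = 9/14 - 3*c - 3*o (D(c, o) = -3*((c + o) + 3/(-7 + (-4 - 1*3) + 0)) = -3*((c + o) + 3/(-7 + (-4 - 3) + 0)) = -3*((c + o) + 3/(-7 - 7 + 0)) = -3*((c + o) + 3/(-14)) = -3*((c + o) + 3*(-1/14)) = -3*((c + o) - 3/14) = -3*(-3/14 + c + o) = 9/14 - 3*c - 3*o)
-56*(D(-6, -8) - 76) = -56*((9/14 - 3*(-6) - 3*(-8)) - 76) = -56*((9/14 + 18 + 24) - 76) = -56*(597/14 - 76) = -56*(-467/14) = 1868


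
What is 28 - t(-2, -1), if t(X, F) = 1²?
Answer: 27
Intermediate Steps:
t(X, F) = 1
28 - t(-2, -1) = 28 - 1*1 = 28 - 1 = 27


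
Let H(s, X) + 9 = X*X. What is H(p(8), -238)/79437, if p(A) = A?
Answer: 56635/79437 ≈ 0.71295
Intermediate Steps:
H(s, X) = -9 + X² (H(s, X) = -9 + X*X = -9 + X²)
H(p(8), -238)/79437 = (-9 + (-238)²)/79437 = (-9 + 56644)*(1/79437) = 56635*(1/79437) = 56635/79437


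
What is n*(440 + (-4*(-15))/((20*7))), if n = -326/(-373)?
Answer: 1005058/2611 ≈ 384.93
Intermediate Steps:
n = 326/373 (n = -326*(-1/373) = 326/373 ≈ 0.87399)
n*(440 + (-4*(-15))/((20*7))) = 326*(440 + (-4*(-15))/((20*7)))/373 = 326*(440 + 60/140)/373 = 326*(440 + 60*(1/140))/373 = 326*(440 + 3/7)/373 = (326/373)*(3083/7) = 1005058/2611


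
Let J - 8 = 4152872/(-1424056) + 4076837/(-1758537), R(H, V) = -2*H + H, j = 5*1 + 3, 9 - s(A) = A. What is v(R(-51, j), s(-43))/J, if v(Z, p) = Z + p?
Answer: 32242285263177/865677258680 ≈ 37.245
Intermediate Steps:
s(A) = 9 - A
j = 8 (j = 5 + 3 = 8)
R(H, V) = -H
J = 865677258680/313031895759 (J = 8 + (4152872/(-1424056) + 4076837/(-1758537)) = 8 + (4152872*(-1/1424056) + 4076837*(-1/1758537)) = 8 + (-519109/178007 - 4076837/1758537) = 8 - 1638577907392/313031895759 = 865677258680/313031895759 ≈ 2.7655)
v(R(-51, j), s(-43))/J = (-1*(-51) + (9 - 1*(-43)))/(865677258680/313031895759) = (51 + (9 + 43))*(313031895759/865677258680) = (51 + 52)*(313031895759/865677258680) = 103*(313031895759/865677258680) = 32242285263177/865677258680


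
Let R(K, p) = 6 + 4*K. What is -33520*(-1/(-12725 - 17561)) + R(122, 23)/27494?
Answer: -226659399/208170821 ≈ -1.0888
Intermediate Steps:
-33520*(-1/(-12725 - 17561)) + R(122, 23)/27494 = -33520*(-1/(-12725 - 17561)) + (6 + 4*122)/27494 = -33520/((-1*(-30286))) + (6 + 488)*(1/27494) = -33520/30286 + 494*(1/27494) = -33520*1/30286 + 247/13747 = -16760/15143 + 247/13747 = -226659399/208170821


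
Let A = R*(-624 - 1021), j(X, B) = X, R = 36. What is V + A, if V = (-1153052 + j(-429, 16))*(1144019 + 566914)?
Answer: -1973528766993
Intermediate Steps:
V = -1973528707773 (V = (-1153052 - 429)*(1144019 + 566914) = -1153481*1710933 = -1973528707773)
A = -59220 (A = 36*(-624 - 1021) = 36*(-1645) = -59220)
V + A = -1973528707773 - 59220 = -1973528766993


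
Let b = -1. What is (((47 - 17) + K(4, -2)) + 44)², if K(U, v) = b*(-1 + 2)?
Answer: 5329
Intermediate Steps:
K(U, v) = -1 (K(U, v) = -(-1 + 2) = -1*1 = -1)
(((47 - 17) + K(4, -2)) + 44)² = (((47 - 17) - 1) + 44)² = ((30 - 1) + 44)² = (29 + 44)² = 73² = 5329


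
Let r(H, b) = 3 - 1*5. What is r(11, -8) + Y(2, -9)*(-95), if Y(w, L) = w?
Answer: -192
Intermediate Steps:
r(H, b) = -2 (r(H, b) = 3 - 5 = -2)
r(11, -8) + Y(2, -9)*(-95) = -2 + 2*(-95) = -2 - 190 = -192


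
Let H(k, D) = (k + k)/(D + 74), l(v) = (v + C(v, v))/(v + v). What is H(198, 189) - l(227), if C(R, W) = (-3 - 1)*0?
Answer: 529/526 ≈ 1.0057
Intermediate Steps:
C(R, W) = 0 (C(R, W) = -4*0 = 0)
l(v) = ½ (l(v) = (v + 0)/(v + v) = v/((2*v)) = v*(1/(2*v)) = ½)
H(k, D) = 2*k/(74 + D) (H(k, D) = (2*k)/(74 + D) = 2*k/(74 + D))
H(198, 189) - l(227) = 2*198/(74 + 189) - 1*½ = 2*198/263 - ½ = 2*198*(1/263) - ½ = 396/263 - ½ = 529/526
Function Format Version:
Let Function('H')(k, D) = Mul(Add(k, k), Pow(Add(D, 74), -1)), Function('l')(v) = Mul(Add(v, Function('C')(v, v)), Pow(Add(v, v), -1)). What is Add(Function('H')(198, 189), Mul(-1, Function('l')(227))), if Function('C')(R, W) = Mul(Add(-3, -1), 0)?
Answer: Rational(529, 526) ≈ 1.0057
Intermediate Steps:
Function('C')(R, W) = 0 (Function('C')(R, W) = Mul(-4, 0) = 0)
Function('l')(v) = Rational(1, 2) (Function('l')(v) = Mul(Add(v, 0), Pow(Add(v, v), -1)) = Mul(v, Pow(Mul(2, v), -1)) = Mul(v, Mul(Rational(1, 2), Pow(v, -1))) = Rational(1, 2))
Function('H')(k, D) = Mul(2, k, Pow(Add(74, D), -1)) (Function('H')(k, D) = Mul(Mul(2, k), Pow(Add(74, D), -1)) = Mul(2, k, Pow(Add(74, D), -1)))
Add(Function('H')(198, 189), Mul(-1, Function('l')(227))) = Add(Mul(2, 198, Pow(Add(74, 189), -1)), Mul(-1, Rational(1, 2))) = Add(Mul(2, 198, Pow(263, -1)), Rational(-1, 2)) = Add(Mul(2, 198, Rational(1, 263)), Rational(-1, 2)) = Add(Rational(396, 263), Rational(-1, 2)) = Rational(529, 526)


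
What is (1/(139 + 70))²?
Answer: 1/43681 ≈ 2.2893e-5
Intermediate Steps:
(1/(139 + 70))² = (1/209)² = 1/43681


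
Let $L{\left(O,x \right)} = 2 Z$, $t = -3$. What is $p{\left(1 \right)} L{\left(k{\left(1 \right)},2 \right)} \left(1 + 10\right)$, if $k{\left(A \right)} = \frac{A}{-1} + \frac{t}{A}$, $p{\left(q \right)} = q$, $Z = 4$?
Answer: $88$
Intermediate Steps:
$k{\left(A \right)} = - A - \frac{3}{A}$ ($k{\left(A \right)} = \frac{A}{-1} - \frac{3}{A} = A \left(-1\right) - \frac{3}{A} = - A - \frac{3}{A}$)
$L{\left(O,x \right)} = 8$ ($L{\left(O,x \right)} = 2 \cdot 4 = 8$)
$p{\left(1 \right)} L{\left(k{\left(1 \right)},2 \right)} \left(1 + 10\right) = 1 \cdot 8 \left(1 + 10\right) = 8 \cdot 11 = 88$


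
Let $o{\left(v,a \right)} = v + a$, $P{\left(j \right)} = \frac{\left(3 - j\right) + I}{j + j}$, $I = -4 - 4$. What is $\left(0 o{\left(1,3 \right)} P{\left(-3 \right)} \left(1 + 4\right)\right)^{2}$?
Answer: $0$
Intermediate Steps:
$I = -8$
$P{\left(j \right)} = \frac{-5 - j}{2 j}$ ($P{\left(j \right)} = \frac{\left(3 - j\right) - 8}{j + j} = \frac{-5 - j}{2 j}$)
$o{\left(v,a \right)} = a + v$
$\left(0 o{\left(1,3 \right)} P{\left(-3 \right)} \left(1 + 4\right)\right)^{2} = \left(0 \left(3 + 1\right) \frac{-5 - -3}{2 \left(-3\right)} \left(1 + 4\right)\right)^{2} = \left(0 \cdot 4 \cdot \frac{1}{2} \left(- \frac{1}{3}\right) \left(-5 + 3\right) 5\right)^{2} = \left(0 \cdot \frac{1}{2} \left(- \frac{1}{3}\right) \left(-2\right) 5\right)^{2} = \left(0 \cdot \frac{1}{3} \cdot 5\right)^{2} = \left(0 \cdot \frac{5}{3}\right)^{2} = 0^{2} = 0$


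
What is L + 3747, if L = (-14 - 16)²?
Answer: 4647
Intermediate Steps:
L = 900 (L = (-30)² = 900)
L + 3747 = 900 + 3747 = 4647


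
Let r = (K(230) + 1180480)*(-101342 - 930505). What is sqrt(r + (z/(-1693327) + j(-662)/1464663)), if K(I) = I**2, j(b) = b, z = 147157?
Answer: 5*I*sqrt(313133322943006654848238456571125257)/2480153403801 ≈ 1.1281e+6*I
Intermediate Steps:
r = -1272659452860 (r = (230**2 + 1180480)*(-101342 - 930505) = (52900 + 1180480)*(-1031847) = 1233380*(-1031847) = -1272659452860)
sqrt(r + (z/(-1693327) + j(-662)/1464663)) = sqrt(-1272659452860 + (147157/(-1693327) - 662/1464663)) = sqrt(-1272659452860 + (147157*(-1/1693327) - 662*1/1464663)) = sqrt(-1272659452860 + (-147157/1693327 - 662/1464663)) = sqrt(-1272659452860 - 216656395565/2480153403801) = sqrt(-3156390673890463960716425/2480153403801) = 5*I*sqrt(313133322943006654848238456571125257)/2480153403801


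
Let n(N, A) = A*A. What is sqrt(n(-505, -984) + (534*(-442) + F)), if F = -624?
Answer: 2*sqrt(182901) ≈ 855.34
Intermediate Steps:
n(N, A) = A**2
sqrt(n(-505, -984) + (534*(-442) + F)) = sqrt((-984)**2 + (534*(-442) - 624)) = sqrt(968256 + (-236028 - 624)) = sqrt(968256 - 236652) = sqrt(731604) = 2*sqrt(182901)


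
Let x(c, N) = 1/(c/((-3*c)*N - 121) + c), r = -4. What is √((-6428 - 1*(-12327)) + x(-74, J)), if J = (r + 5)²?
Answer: √84019714737/3774 ≈ 76.805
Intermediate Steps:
J = 1 (J = (-4 + 5)² = 1² = 1)
x(c, N) = 1/(c + c/(-121 - 3*N*c)) (x(c, N) = 1/(c/(-3*N*c - 121) + c) = 1/(c/(-121 - 3*N*c) + c) = 1/(c + c/(-121 - 3*N*c)))
√((-6428 - 1*(-12327)) + x(-74, J)) = √((-6428 - 1*(-12327)) + (121/3 + 1*(-74))/((-74)*(40 + 1*(-74)))) = √((-6428 + 12327) - (121/3 - 74)/(74*(40 - 74))) = √(5899 - 1/74*(-101/3)/(-34)) = √(5899 - 1/74*(-1/34)*(-101/3)) = √(5899 - 101/7548) = √(44525551/7548) = √84019714737/3774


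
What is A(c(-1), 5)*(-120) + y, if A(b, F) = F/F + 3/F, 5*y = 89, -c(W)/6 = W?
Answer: -871/5 ≈ -174.20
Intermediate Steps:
c(W) = -6*W
y = 89/5 (y = (⅕)*89 = 89/5 ≈ 17.800)
A(b, F) = 1 + 3/F
A(c(-1), 5)*(-120) + y = ((3 + 5)/5)*(-120) + 89/5 = ((⅕)*8)*(-120) + 89/5 = (8/5)*(-120) + 89/5 = -192 + 89/5 = -871/5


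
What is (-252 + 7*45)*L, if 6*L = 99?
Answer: 2079/2 ≈ 1039.5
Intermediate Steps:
L = 33/2 (L = (⅙)*99 = 33/2 ≈ 16.500)
(-252 + 7*45)*L = (-252 + 7*45)*(33/2) = (-252 + 315)*(33/2) = 63*(33/2) = 2079/2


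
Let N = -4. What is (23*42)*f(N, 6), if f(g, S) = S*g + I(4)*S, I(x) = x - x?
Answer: -23184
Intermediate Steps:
I(x) = 0
f(g, S) = S*g (f(g, S) = S*g + 0*S = S*g + 0 = S*g)
(23*42)*f(N, 6) = (23*42)*(6*(-4)) = 966*(-24) = -23184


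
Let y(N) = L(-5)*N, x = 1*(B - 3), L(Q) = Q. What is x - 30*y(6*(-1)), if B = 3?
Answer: -900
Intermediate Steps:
x = 0 (x = 1*(3 - 3) = 1*0 = 0)
y(N) = -5*N
x - 30*y(6*(-1)) = 0 - (-150)*6*(-1) = 0 - (-150)*(-6) = 0 - 30*30 = 0 - 900 = -900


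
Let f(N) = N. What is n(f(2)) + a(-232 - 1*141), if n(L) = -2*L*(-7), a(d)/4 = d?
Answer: -1464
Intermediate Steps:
a(d) = 4*d
n(L) = 14*L
n(f(2)) + a(-232 - 1*141) = 14*2 + 4*(-232 - 1*141) = 28 + 4*(-232 - 141) = 28 + 4*(-373) = 28 - 1492 = -1464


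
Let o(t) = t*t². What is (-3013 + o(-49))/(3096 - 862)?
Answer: -60331/1117 ≈ -54.012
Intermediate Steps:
o(t) = t³
(-3013 + o(-49))/(3096 - 862) = (-3013 + (-49)³)/(3096 - 862) = (-3013 - 117649)/2234 = -120662*1/2234 = -60331/1117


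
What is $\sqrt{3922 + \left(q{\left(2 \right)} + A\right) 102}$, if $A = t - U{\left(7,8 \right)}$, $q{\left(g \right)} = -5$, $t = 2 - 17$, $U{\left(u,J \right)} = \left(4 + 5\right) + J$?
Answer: $2 \sqrt{37} \approx 12.166$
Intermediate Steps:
$U{\left(u,J \right)} = 9 + J$
$t = -15$ ($t = 2 - 17 = -15$)
$A = -32$ ($A = -15 - \left(9 + 8\right) = -15 - 17 = -32$)
$\sqrt{3922 + \left(q{\left(2 \right)} + A\right) 102} = \sqrt{3922 + \left(-5 - 32\right) 102} = \sqrt{3922 - 3774} = \sqrt{148} = 2 \sqrt{37}$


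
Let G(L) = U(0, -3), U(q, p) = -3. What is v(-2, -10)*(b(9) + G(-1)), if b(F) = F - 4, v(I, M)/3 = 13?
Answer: 78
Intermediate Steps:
v(I, M) = 39 (v(I, M) = 3*13 = 39)
b(F) = -4 + F
G(L) = -3
v(-2, -10)*(b(9) + G(-1)) = 39*((-4 + 9) - 3) = 39*(5 - 3) = 39*2 = 78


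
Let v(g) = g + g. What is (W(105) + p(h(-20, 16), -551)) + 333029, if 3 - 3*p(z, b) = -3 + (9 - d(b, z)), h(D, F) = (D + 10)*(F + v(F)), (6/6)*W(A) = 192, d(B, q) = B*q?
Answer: 421380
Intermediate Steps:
v(g) = 2*g
W(A) = 192
h(D, F) = 3*F*(10 + D) (h(D, F) = (D + 10)*(F + 2*F) = (10 + D)*(3*F) = 3*F*(10 + D))
p(z, b) = -1 + b*z/3 (p(z, b) = 1 - (-3 + (9 - b*z))/3 = 1 - (6 - b*z)/3 = 1 + (-2 + b*z/3) = -1 + b*z/3)
(W(105) + p(h(-20, 16), -551)) + 333029 = (192 + (-1 + (⅓)*(-551)*(3*16*(10 - 20)))) + 333029 = (192 + (-1 + (⅓)*(-551)*(3*16*(-10)))) + 333029 = (192 + (-1 + (⅓)*(-551)*(-480))) + 333029 = (192 + (-1 + 88160)) + 333029 = (192 + 88159) + 333029 = 88351 + 333029 = 421380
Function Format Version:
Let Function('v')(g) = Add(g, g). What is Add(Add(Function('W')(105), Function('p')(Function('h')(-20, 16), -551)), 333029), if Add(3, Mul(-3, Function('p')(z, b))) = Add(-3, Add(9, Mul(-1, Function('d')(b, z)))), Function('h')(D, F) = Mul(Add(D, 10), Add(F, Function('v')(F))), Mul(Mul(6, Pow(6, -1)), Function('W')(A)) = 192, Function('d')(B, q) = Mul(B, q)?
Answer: 421380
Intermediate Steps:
Function('v')(g) = Mul(2, g)
Function('W')(A) = 192
Function('h')(D, F) = Mul(3, F, Add(10, D)) (Function('h')(D, F) = Mul(Add(D, 10), Add(F, Mul(2, F))) = Mul(Add(10, D), Mul(3, F)) = Mul(3, F, Add(10, D)))
Function('p')(z, b) = Add(-1, Mul(Rational(1, 3), b, z)) (Function('p')(z, b) = Add(1, Mul(Rational(-1, 3), Add(-3, Add(9, Mul(-1, Mul(b, z)))))) = Add(1, Mul(Rational(-1, 3), Add(-3, Add(9, Mul(-1, b, z))))) = Add(1, Mul(Rational(-1, 3), Add(6, Mul(-1, b, z)))) = Add(1, Add(-2, Mul(Rational(1, 3), b, z))) = Add(-1, Mul(Rational(1, 3), b, z)))
Add(Add(Function('W')(105), Function('p')(Function('h')(-20, 16), -551)), 333029) = Add(Add(192, Add(-1, Mul(Rational(1, 3), -551, Mul(3, 16, Add(10, -20))))), 333029) = Add(Add(192, Add(-1, Mul(Rational(1, 3), -551, Mul(3, 16, -10)))), 333029) = Add(Add(192, Add(-1, Mul(Rational(1, 3), -551, -480))), 333029) = Add(Add(192, Add(-1, 88160)), 333029) = Add(Add(192, 88159), 333029) = Add(88351, 333029) = 421380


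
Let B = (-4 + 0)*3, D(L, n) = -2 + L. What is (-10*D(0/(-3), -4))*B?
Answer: -240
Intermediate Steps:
B = -12 (B = -4*3 = -12)
(-10*D(0/(-3), -4))*B = -10*(-2 + 0/(-3))*(-12) = -10*(-2 + 0*(-1/3))*(-12) = -10*(-2 + 0)*(-12) = -10*(-2)*(-12) = 20*(-12) = -240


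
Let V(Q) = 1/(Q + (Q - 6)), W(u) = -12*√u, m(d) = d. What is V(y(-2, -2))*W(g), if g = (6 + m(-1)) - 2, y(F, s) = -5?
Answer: 3*√3/4 ≈ 1.2990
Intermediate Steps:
g = 3 (g = (6 - 1) - 2 = 5 - 2 = 3)
V(Q) = 1/(-6 + 2*Q) (V(Q) = 1/(Q + (-6 + Q)) = 1/(-6 + 2*Q))
V(y(-2, -2))*W(g) = (1/(2*(-3 - 5)))*(-12*√3) = ((½)/(-8))*(-12*√3) = ((½)*(-⅛))*(-12*√3) = -(-3)*√3/4 = 3*√3/4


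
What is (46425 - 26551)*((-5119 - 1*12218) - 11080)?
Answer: -564759458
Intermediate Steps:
(46425 - 26551)*((-5119 - 1*12218) - 11080) = 19874*((-5119 - 12218) - 11080) = 19874*(-17337 - 11080) = 19874*(-28417) = -564759458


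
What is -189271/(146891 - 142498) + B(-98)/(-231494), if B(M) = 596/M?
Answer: -1073469316856/24915351979 ≈ -43.085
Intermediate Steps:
-189271/(146891 - 142498) + B(-98)/(-231494) = -189271/(146891 - 142498) + (596/(-98))/(-231494) = -189271/4393 + (596*(-1/98))*(-1/231494) = -189271*1/4393 - 298/49*(-1/231494) = -189271/4393 + 149/5671603 = -1073469316856/24915351979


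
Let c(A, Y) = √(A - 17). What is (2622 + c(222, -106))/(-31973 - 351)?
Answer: -1311/16162 - √205/32324 ≈ -0.081559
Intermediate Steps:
c(A, Y) = √(-17 + A)
(2622 + c(222, -106))/(-31973 - 351) = (2622 + √(-17 + 222))/(-31973 - 351) = (2622 + √205)/(-32324) = (2622 + √205)*(-1/32324) = -1311/16162 - √205/32324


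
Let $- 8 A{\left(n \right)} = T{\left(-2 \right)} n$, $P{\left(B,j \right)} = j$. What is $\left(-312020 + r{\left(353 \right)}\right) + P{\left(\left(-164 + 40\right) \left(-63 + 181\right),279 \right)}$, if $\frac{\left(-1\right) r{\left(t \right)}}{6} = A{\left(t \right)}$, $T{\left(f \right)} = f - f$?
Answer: $-311741$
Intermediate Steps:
$T{\left(f \right)} = 0$
$A{\left(n \right)} = 0$ ($A{\left(n \right)} = - \frac{0 n}{8} = \left(- \frac{1}{8}\right) 0 = 0$)
$r{\left(t \right)} = 0$ ($r{\left(t \right)} = \left(-6\right) 0 = 0$)
$\left(-312020 + r{\left(353 \right)}\right) + P{\left(\left(-164 + 40\right) \left(-63 + 181\right),279 \right)} = \left(-312020 + 0\right) + 279 = -312020 + 279 = -311741$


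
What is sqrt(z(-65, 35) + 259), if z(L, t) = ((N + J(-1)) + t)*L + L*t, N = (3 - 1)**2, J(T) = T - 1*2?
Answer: 66*I ≈ 66.0*I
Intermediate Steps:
J(T) = -2 + T (J(T) = T - 2 = -2 + T)
N = 4 (N = 2**2 = 4)
z(L, t) = L*t + L*(1 + t) (z(L, t) = ((4 + (-2 - 1)) + t)*L + L*t = ((4 - 3) + t)*L + L*t = (1 + t)*L + L*t = L*(1 + t) + L*t = L*t + L*(1 + t))
sqrt(z(-65, 35) + 259) = sqrt(-65*(1 + 2*35) + 259) = sqrt(-65*(1 + 70) + 259) = sqrt(-65*71 + 259) = sqrt(-4615 + 259) = sqrt(-4356) = 66*I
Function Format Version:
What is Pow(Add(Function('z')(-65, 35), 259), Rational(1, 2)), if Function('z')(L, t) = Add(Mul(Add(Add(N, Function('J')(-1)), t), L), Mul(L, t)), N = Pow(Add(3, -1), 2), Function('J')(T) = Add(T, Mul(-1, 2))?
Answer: Mul(66, I) ≈ Mul(66.000, I)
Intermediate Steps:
Function('J')(T) = Add(-2, T) (Function('J')(T) = Add(T, -2) = Add(-2, T))
N = 4 (N = Pow(2, 2) = 4)
Function('z')(L, t) = Add(Mul(L, t), Mul(L, Add(1, t))) (Function('z')(L, t) = Add(Mul(Add(Add(4, Add(-2, -1)), t), L), Mul(L, t)) = Add(Mul(Add(Add(4, -3), t), L), Mul(L, t)) = Add(Mul(Add(1, t), L), Mul(L, t)) = Add(Mul(L, Add(1, t)), Mul(L, t)) = Add(Mul(L, t), Mul(L, Add(1, t))))
Pow(Add(Function('z')(-65, 35), 259), Rational(1, 2)) = Pow(Add(Mul(-65, Add(1, Mul(2, 35))), 259), Rational(1, 2)) = Pow(Add(Mul(-65, Add(1, 70)), 259), Rational(1, 2)) = Pow(Add(Mul(-65, 71), 259), Rational(1, 2)) = Pow(Add(-4615, 259), Rational(1, 2)) = Pow(-4356, Rational(1, 2)) = Mul(66, I)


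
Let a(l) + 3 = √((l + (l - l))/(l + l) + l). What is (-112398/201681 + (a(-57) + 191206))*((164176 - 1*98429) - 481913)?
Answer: -1783127956766030/22409 - 208083*I*√226 ≈ -7.9572e+10 - 3.1282e+6*I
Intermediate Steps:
a(l) = -3 + √(½ + l) (a(l) = -3 + √((l + (l - l))/(l + l) + l) = -3 + √((l + 0)/((2*l)) + l) = -3 + √(l*(1/(2*l)) + l) = -3 + √(½ + l))
(-112398/201681 + (a(-57) + 191206))*((164176 - 1*98429) - 481913) = (-112398/201681 + ((-3 + √(2 + 4*(-57))/2) + 191206))*((164176 - 1*98429) - 481913) = (-112398*1/201681 + ((-3 + √(2 - 228)/2) + 191206))*((164176 - 98429) - 481913) = (-37466/67227 + ((-3 + √(-226)/2) + 191206))*(65747 - 481913) = (-37466/67227 + ((-3 + (I*√226)/2) + 191206))*(-416166) = (-37466/67227 + ((-3 + I*√226/2) + 191206))*(-416166) = (-37466/67227 + (191203 + I*√226/2))*(-416166) = (12853966615/67227 + I*√226/2)*(-416166) = -1783127956766030/22409 - 208083*I*√226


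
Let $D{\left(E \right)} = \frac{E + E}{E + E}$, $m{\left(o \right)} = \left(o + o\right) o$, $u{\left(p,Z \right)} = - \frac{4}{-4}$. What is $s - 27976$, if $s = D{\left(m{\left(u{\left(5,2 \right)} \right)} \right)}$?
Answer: $-27975$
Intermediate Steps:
$u{\left(p,Z \right)} = 1$ ($u{\left(p,Z \right)} = \left(-4\right) \left(- \frac{1}{4}\right) = 1$)
$m{\left(o \right)} = 2 o^{2}$ ($m{\left(o \right)} = 2 o o = 2 o^{2}$)
$D{\left(E \right)} = 1$ ($D{\left(E \right)} = \frac{2 E}{2 E} = 2 E \frac{1}{2 E} = 1$)
$s = 1$
$s - 27976 = 1 - 27976 = -27975$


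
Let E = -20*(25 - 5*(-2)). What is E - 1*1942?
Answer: -2642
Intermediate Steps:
E = -700 (E = -20*(25 + 10) = -20*35 = -700)
E - 1*1942 = -700 - 1*1942 = -700 - 1942 = -2642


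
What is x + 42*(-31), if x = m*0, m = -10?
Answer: -1302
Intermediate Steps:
x = 0 (x = -10*0 = 0)
x + 42*(-31) = 0 + 42*(-31) = 0 - 1302 = -1302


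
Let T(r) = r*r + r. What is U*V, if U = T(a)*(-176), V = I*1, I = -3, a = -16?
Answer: 126720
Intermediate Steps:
T(r) = r + r**2 (T(r) = r**2 + r = r + r**2)
V = -3 (V = -3*1 = -3)
U = -42240 (U = -16*(1 - 16)*(-176) = -16*(-15)*(-176) = 240*(-176) = -42240)
U*V = -42240*(-3) = 126720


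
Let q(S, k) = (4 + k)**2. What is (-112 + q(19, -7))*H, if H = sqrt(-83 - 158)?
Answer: -103*I*sqrt(241) ≈ -1599.0*I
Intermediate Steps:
H = I*sqrt(241) (H = sqrt(-241) = I*sqrt(241) ≈ 15.524*I)
(-112 + q(19, -7))*H = (-112 + (4 - 7)**2)*(I*sqrt(241)) = (-112 + (-3)**2)*(I*sqrt(241)) = (-112 + 9)*(I*sqrt(241)) = -103*I*sqrt(241)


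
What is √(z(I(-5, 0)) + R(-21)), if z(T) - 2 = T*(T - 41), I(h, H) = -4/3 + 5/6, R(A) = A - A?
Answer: √91/2 ≈ 4.7697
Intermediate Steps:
R(A) = 0
I(h, H) = -½ (I(h, H) = -4*⅓ + 5*(⅙) = -4/3 + ⅚ = -½)
z(T) = 2 + T*(-41 + T) (z(T) = 2 + T*(T - 41) = 2 + T*(-41 + T))
√(z(I(-5, 0)) + R(-21)) = √((2 + (-½)² - 41*(-½)) + 0) = √((2 + ¼ + 41/2) + 0) = √(91/4 + 0) = √(91/4) = √91/2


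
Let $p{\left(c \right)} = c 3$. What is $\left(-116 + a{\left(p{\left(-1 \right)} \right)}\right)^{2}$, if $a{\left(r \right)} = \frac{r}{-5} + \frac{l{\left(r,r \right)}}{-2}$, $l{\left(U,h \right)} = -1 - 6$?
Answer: $\frac{1252161}{100} \approx 12522.0$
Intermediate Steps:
$p{\left(c \right)} = 3 c$
$l{\left(U,h \right)} = -7$ ($l{\left(U,h \right)} = -1 - 6 = -7$)
$a{\left(r \right)} = \frac{7}{2} - \frac{r}{5}$ ($a{\left(r \right)} = \frac{r}{-5} - \frac{7}{-2} = r \left(- \frac{1}{5}\right) - - \frac{7}{2} = - \frac{r}{5} + \frac{7}{2} = \frac{7}{2} - \frac{r}{5}$)
$\left(-116 + a{\left(p{\left(-1 \right)} \right)}\right)^{2} = \left(-116 + \left(\frac{7}{2} - \frac{3 \left(-1\right)}{5}\right)\right)^{2} = \left(-116 + \left(\frac{7}{2} - - \frac{3}{5}\right)\right)^{2} = \left(-116 + \left(\frac{7}{2} + \frac{3}{5}\right)\right)^{2} = \left(-116 + \frac{41}{10}\right)^{2} = \left(- \frac{1119}{10}\right)^{2} = \frac{1252161}{100}$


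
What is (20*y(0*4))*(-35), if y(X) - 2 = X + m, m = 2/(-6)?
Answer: -3500/3 ≈ -1166.7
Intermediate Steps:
m = -⅓ (m = 2*(-⅙) = -⅓ ≈ -0.33333)
y(X) = 5/3 + X (y(X) = 2 + (X - ⅓) = 2 + (-⅓ + X) = 5/3 + X)
(20*y(0*4))*(-35) = (20*(5/3 + 0*4))*(-35) = (20*(5/3 + 0))*(-35) = (20*(5/3))*(-35) = (100/3)*(-35) = -3500/3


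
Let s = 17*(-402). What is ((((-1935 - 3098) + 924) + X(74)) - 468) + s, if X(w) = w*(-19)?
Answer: -12817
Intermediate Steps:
X(w) = -19*w
s = -6834
((((-1935 - 3098) + 924) + X(74)) - 468) + s = ((((-1935 - 3098) + 924) - 19*74) - 468) - 6834 = (((-5033 + 924) - 1406) - 468) - 6834 = ((-4109 - 1406) - 468) - 6834 = (-5515 - 468) - 6834 = -5983 - 6834 = -12817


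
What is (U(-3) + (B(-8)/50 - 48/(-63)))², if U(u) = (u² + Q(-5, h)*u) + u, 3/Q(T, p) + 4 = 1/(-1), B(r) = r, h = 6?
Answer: 19456921/275625 ≈ 70.592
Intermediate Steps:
Q(T, p) = -⅗ (Q(T, p) = 3/(-4 + 1/(-1)) = 3/(-4 - 1) = 3/(-5) = 3*(-⅕) = -⅗)
U(u) = u² + 2*u/5 (U(u) = (u² - 3*u/5) + u = u² + 2*u/5)
(U(-3) + (B(-8)/50 - 48/(-63)))² = ((⅕)*(-3)*(2 + 5*(-3)) + (-8/50 - 48/(-63)))² = ((⅕)*(-3)*(2 - 15) + (-8*1/50 - 48*(-1/63)))² = ((⅕)*(-3)*(-13) + (-4/25 + 16/21))² = (39/5 + 316/525)² = (4411/525)² = 19456921/275625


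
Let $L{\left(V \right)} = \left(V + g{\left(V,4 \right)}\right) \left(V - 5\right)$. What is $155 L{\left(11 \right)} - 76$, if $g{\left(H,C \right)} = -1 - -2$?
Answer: $11084$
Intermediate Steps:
$g{\left(H,C \right)} = 1$ ($g{\left(H,C \right)} = -1 + 2 = 1$)
$L{\left(V \right)} = \left(1 + V\right) \left(-5 + V\right)$ ($L{\left(V \right)} = \left(V + 1\right) \left(V - 5\right) = \left(1 + V\right) \left(-5 + V\right)$)
$155 L{\left(11 \right)} - 76 = 155 \left(-5 + 11^{2} - 44\right) - 76 = 155 \left(-5 + 121 - 44\right) - 76 = 155 \cdot 72 - 76 = 11160 - 76 = 11084$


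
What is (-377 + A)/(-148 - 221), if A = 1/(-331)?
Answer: 41596/40713 ≈ 1.0217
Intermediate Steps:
A = -1/331 ≈ -0.0030211
(-377 + A)/(-148 - 221) = (-377 - 1/331)/(-148 - 221) = -124788/331/(-369) = -124788/331*(-1/369) = 41596/40713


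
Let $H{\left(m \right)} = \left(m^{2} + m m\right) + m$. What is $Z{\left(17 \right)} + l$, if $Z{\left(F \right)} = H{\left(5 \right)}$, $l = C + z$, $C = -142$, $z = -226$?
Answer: $-313$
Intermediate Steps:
$l = -368$ ($l = -142 - 226 = -368$)
$H{\left(m \right)} = m + 2 m^{2}$ ($H{\left(m \right)} = \left(m^{2} + m^{2}\right) + m = 2 m^{2} + m = m + 2 m^{2}$)
$Z{\left(F \right)} = 55$ ($Z{\left(F \right)} = 5 \left(1 + 2 \cdot 5\right) = 5 \left(1 + 10\right) = 5 \cdot 11 = 55$)
$Z{\left(17 \right)} + l = 55 - 368 = -313$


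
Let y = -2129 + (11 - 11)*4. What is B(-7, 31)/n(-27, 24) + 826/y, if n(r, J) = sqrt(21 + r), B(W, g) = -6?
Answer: -826/2129 + I*sqrt(6) ≈ -0.38798 + 2.4495*I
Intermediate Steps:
y = -2129 (y = -2129 + 0*4 = -2129 + 0 = -2129)
B(-7, 31)/n(-27, 24) + 826/y = -6/sqrt(21 - 27) + 826/(-2129) = -6*(-I*sqrt(6)/6) + 826*(-1/2129) = -6*(-I*sqrt(6)/6) - 826/2129 = -(-1)*I*sqrt(6) - 826/2129 = I*sqrt(6) - 826/2129 = -826/2129 + I*sqrt(6)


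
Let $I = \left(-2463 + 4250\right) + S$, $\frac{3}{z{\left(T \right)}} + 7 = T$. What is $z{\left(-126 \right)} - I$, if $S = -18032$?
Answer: $\frac{2160582}{133} \approx 16245.0$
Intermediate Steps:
$z{\left(T \right)} = \frac{3}{-7 + T}$
$I = -16245$ ($I = \left(-2463 + 4250\right) - 18032 = 1787 - 18032 = -16245$)
$z{\left(-126 \right)} - I = \frac{3}{-7 - 126} - -16245 = \frac{3}{-133} + 16245 = 3 \left(- \frac{1}{133}\right) + 16245 = - \frac{3}{133} + 16245 = \frac{2160582}{133}$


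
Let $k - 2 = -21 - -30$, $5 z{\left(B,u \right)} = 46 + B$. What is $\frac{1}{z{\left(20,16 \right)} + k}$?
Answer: $\frac{5}{121} \approx 0.041322$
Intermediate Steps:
$z{\left(B,u \right)} = \frac{46}{5} + \frac{B}{5}$ ($z{\left(B,u \right)} = \frac{46 + B}{5} = \frac{46}{5} + \frac{B}{5}$)
$k = 11$ ($k = 2 - -9 = 2 + \left(-21 + 30\right) = 2 + 9 = 11$)
$\frac{1}{z{\left(20,16 \right)} + k} = \frac{1}{\left(\frac{46}{5} + \frac{1}{5} \cdot 20\right) + 11} = \frac{1}{\left(\frac{46}{5} + 4\right) + 11} = \frac{1}{\frac{66}{5} + 11} = \frac{1}{\frac{121}{5}} = \frac{5}{121}$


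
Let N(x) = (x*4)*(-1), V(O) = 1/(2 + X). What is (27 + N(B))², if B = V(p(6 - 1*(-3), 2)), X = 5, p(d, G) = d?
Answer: 34225/49 ≈ 698.47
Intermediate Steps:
V(O) = ⅐ (V(O) = 1/(2 + 5) = 1/7 = ⅐)
B = ⅐ ≈ 0.14286
N(x) = -4*x (N(x) = (4*x)*(-1) = -4*x)
(27 + N(B))² = (27 - 4*⅐)² = (27 - 4/7)² = (185/7)² = 34225/49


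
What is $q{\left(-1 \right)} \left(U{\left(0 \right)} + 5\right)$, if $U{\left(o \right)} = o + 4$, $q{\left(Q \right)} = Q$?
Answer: $-9$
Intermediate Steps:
$U{\left(o \right)} = 4 + o$
$q{\left(-1 \right)} \left(U{\left(0 \right)} + 5\right) = - (\left(4 + 0\right) + 5) = - (4 + 5) = \left(-1\right) 9 = -9$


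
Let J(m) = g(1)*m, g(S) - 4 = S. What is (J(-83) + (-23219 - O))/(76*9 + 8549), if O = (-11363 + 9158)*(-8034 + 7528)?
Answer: -1139364/9233 ≈ -123.40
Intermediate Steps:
g(S) = 4 + S
O = 1115730 (O = -2205*(-506) = 1115730)
J(m) = 5*m (J(m) = (4 + 1)*m = 5*m)
(J(-83) + (-23219 - O))/(76*9 + 8549) = (5*(-83) + (-23219 - 1*1115730))/(76*9 + 8549) = (-415 + (-23219 - 1115730))/(684 + 8549) = (-415 - 1138949)/9233 = -1139364*1/9233 = -1139364/9233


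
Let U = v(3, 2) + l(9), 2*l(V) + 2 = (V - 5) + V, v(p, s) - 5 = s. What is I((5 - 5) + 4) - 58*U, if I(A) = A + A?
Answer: -717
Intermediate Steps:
v(p, s) = 5 + s
l(V) = -7/2 + V (l(V) = -1 + ((V - 5) + V)/2 = -1 + ((-5 + V) + V)/2 = -1 + (-5 + 2*V)/2 = -1 + (-5/2 + V) = -7/2 + V)
U = 25/2 (U = (5 + 2) + (-7/2 + 9) = 7 + 11/2 = 25/2 ≈ 12.500)
I(A) = 2*A
I((5 - 5) + 4) - 58*U = 2*((5 - 5) + 4) - 58*25/2 = 2*(0 + 4) - 725 = 2*4 - 725 = 8 - 725 = -717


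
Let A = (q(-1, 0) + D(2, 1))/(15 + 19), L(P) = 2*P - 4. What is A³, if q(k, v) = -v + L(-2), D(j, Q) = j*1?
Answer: -27/4913 ≈ -0.0054956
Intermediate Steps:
D(j, Q) = j
L(P) = -4 + 2*P
q(k, v) = -8 - v (q(k, v) = -v + (-4 + 2*(-2)) = -v + (-4 - 4) = -v - 8 = -8 - v)
A = -3/17 (A = ((-8 - 1*0) + 2)/(15 + 19) = ((-8 + 0) + 2)/34 = (-8 + 2)*(1/34) = -6*1/34 = -3/17 ≈ -0.17647)
A³ = (-3/17)³ = -27/4913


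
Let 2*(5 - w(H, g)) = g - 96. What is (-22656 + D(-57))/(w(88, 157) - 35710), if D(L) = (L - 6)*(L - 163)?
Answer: 17592/71471 ≈ 0.24614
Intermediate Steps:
w(H, g) = 53 - g/2 (w(H, g) = 5 - (g - 96)/2 = 5 - (-96 + g)/2 = 5 + (48 - g/2) = 53 - g/2)
D(L) = (-163 + L)*(-6 + L) (D(L) = (-6 + L)*(-163 + L) = (-163 + L)*(-6 + L))
(-22656 + D(-57))/(w(88, 157) - 35710) = (-22656 + (978 + (-57)² - 169*(-57)))/((53 - ½*157) - 35710) = (-22656 + (978 + 3249 + 9633))/((53 - 157/2) - 35710) = (-22656 + 13860)/(-51/2 - 35710) = -8796/(-71471/2) = -8796*(-2/71471) = 17592/71471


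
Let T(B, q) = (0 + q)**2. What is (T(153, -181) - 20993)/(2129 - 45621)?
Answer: -2942/10873 ≈ -0.27058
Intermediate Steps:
T(B, q) = q**2
(T(153, -181) - 20993)/(2129 - 45621) = ((-181)**2 - 20993)/(2129 - 45621) = (32761 - 20993)/(-43492) = 11768*(-1/43492) = -2942/10873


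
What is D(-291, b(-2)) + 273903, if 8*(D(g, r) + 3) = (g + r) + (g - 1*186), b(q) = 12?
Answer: 547611/2 ≈ 2.7381e+5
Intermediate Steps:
D(g, r) = -105/4 + g/4 + r/8 (D(g, r) = -3 + ((g + r) + (g - 1*186))/8 = -3 + ((g + r) + (g - 186))/8 = -3 + ((g + r) + (-186 + g))/8 = -3 + (-186 + r + 2*g)/8 = -3 + (-93/4 + g/4 + r/8) = -105/4 + g/4 + r/8)
D(-291, b(-2)) + 273903 = (-105/4 + (¼)*(-291) + (⅛)*12) + 273903 = (-105/4 - 291/4 + 3/2) + 273903 = -195/2 + 273903 = 547611/2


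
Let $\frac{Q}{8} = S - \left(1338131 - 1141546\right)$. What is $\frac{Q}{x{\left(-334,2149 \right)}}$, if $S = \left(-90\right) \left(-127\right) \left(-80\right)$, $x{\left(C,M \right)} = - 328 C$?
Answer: $- \frac{1110985}{13694} \approx -81.129$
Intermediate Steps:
$S = -914400$ ($S = 11430 \left(-80\right) = -914400$)
$Q = -8887880$ ($Q = 8 \left(-914400 - \left(1338131 - 1141546\right)\right) = 8 \left(-914400 - 196585\right) = 8 \left(-1110985\right) = -8887880$)
$\frac{Q}{x{\left(-334,2149 \right)}} = - \frac{8887880}{\left(-328\right) \left(-334\right)} = - \frac{8887880}{109552} = \left(-8887880\right) \frac{1}{109552} = - \frac{1110985}{13694}$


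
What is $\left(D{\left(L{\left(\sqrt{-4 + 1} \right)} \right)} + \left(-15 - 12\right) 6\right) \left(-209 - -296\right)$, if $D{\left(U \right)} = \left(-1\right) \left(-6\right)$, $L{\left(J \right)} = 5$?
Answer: $-13572$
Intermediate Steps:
$D{\left(U \right)} = 6$
$\left(D{\left(L{\left(\sqrt{-4 + 1} \right)} \right)} + \left(-15 - 12\right) 6\right) \left(-209 - -296\right) = \left(6 + \left(-15 - 12\right) 6\right) \left(-209 - -296\right) = \left(6 - 162\right) \left(-209 + 296\right) = \left(6 - 162\right) 87 = \left(-156\right) 87 = -13572$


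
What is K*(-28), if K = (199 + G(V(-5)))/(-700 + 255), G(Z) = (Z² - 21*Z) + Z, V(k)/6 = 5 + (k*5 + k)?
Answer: 719572/445 ≈ 1617.0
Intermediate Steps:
V(k) = 30 + 36*k (V(k) = 6*(5 + (k*5 + k)) = 6*(5 + (5*k + k)) = 6*(5 + 6*k) = 30 + 36*k)
G(Z) = Z² - 20*Z
K = -25699/445 (K = (199 + (30 + 36*(-5))*(-20 + (30 + 36*(-5))))/(-700 + 255) = (199 + (30 - 180)*(-20 + (30 - 180)))/(-445) = (199 - 150*(-20 - 150))*(-1/445) = (199 - 150*(-170))*(-1/445) = (199 + 25500)*(-1/445) = 25699*(-1/445) = -25699/445 ≈ -57.751)
K*(-28) = -25699/445*(-28) = 719572/445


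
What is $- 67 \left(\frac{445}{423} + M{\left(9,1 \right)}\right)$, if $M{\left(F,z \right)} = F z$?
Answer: $- \frac{284884}{423} \approx -673.48$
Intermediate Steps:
$- 67 \left(\frac{445}{423} + M{\left(9,1 \right)}\right) = - 67 \left(\frac{445}{423} + 9 \cdot 1\right) = - 67 \left(445 \cdot \frac{1}{423} + 9\right) = - 67 \left(\frac{445}{423} + 9\right) = \left(-67\right) \frac{4252}{423} = - \frac{284884}{423}$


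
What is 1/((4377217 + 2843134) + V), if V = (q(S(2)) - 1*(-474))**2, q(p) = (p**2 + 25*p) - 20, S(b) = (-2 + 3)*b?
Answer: 1/7478415 ≈ 1.3372e-7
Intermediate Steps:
S(b) = b (S(b) = 1*b = b)
q(p) = -20 + p**2 + 25*p
V = 258064 (V = ((-20 + 2**2 + 25*2) - 1*(-474))**2 = ((-20 + 4 + 50) + 474)**2 = (34 + 474)**2 = 508**2 = 258064)
1/((4377217 + 2843134) + V) = 1/((4377217 + 2843134) + 258064) = 1/(7220351 + 258064) = 1/7478415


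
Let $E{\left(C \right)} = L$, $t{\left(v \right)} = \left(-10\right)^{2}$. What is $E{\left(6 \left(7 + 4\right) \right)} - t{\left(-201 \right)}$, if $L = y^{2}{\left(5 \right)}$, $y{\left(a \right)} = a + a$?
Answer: $0$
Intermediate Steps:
$y{\left(a \right)} = 2 a$
$t{\left(v \right)} = 100$
$L = 100$ ($L = \left(2 \cdot 5\right)^{2} = 10^{2} = 100$)
$E{\left(C \right)} = 100$
$E{\left(6 \left(7 + 4\right) \right)} - t{\left(-201 \right)} = 100 - 100 = 0$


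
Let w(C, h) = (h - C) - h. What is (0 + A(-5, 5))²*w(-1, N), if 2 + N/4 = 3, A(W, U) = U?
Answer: 25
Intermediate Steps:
N = 4 (N = -8 + 4*3 = -8 + 12 = 4)
w(C, h) = -C
(0 + A(-5, 5))²*w(-1, N) = (0 + 5)²*(-1*(-1)) = 5²*1 = 25*1 = 25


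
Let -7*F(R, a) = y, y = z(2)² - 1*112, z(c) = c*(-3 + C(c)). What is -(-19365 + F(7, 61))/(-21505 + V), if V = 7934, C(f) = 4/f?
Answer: -135447/94997 ≈ -1.4258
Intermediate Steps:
z(c) = c*(-3 + 4/c)
y = -108 (y = (4 - 3*2)² - 1*112 = (4 - 6)² - 112 = (-2)² - 112 = 4 - 112 = -108)
F(R, a) = 108/7 (F(R, a) = -⅐*(-108) = 108/7)
-(-19365 + F(7, 61))/(-21505 + V) = -(-19365 + 108/7)/(-21505 + 7934) = -(-135447)/(7*(-13571)) = -(-135447)*(-1)/(7*13571) = -1*135447/94997 = -135447/94997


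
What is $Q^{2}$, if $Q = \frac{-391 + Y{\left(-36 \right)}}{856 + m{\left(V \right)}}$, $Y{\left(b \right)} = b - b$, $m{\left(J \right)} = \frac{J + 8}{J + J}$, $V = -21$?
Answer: $\frac{269682084}{1293481225} \approx 0.20849$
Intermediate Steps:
$m{\left(J \right)} = \frac{8 + J}{2 J}$
$Y{\left(b \right)} = 0$
$Q = - \frac{16422}{35965}$ ($Q = \frac{-391 + 0}{856 + \frac{8 - 21}{2 \left(-21\right)}} = - \frac{391}{856 + \frac{1}{2} \left(- \frac{1}{21}\right) \left(-13\right)} = - \frac{391}{856 + \frac{13}{42}} = - \frac{391}{\frac{35965}{42}} = \left(-391\right) \frac{42}{35965} = - \frac{16422}{35965} \approx -0.45661$)
$Q^{2} = \left(- \frac{16422}{35965}\right)^{2} = \frac{269682084}{1293481225}$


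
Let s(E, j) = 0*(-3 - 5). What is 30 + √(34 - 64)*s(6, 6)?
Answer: 30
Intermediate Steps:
s(E, j) = 0 (s(E, j) = 0*(-8) = 0)
30 + √(34 - 64)*s(6, 6) = 30 + √(34 - 64)*0 = 30 + √(-30)*0 = 30 + (I*√30)*0 = 30 + 0 = 30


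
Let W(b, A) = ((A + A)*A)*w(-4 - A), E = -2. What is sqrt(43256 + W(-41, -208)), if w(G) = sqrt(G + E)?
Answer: 2*sqrt(10814 + 21632*sqrt(202)) ≈ 1128.3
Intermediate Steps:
w(G) = sqrt(-2 + G) (w(G) = sqrt(G - 2) = sqrt(-2 + G))
W(b, A) = 2*A**2*sqrt(-6 - A) (W(b, A) = ((A + A)*A)*sqrt(-2 + (-4 - A)) = ((2*A)*A)*sqrt(-6 - A) = (2*A**2)*sqrt(-6 - A) = 2*A**2*sqrt(-6 - A))
sqrt(43256 + W(-41, -208)) = sqrt(43256 + 2*(-208)**2*sqrt(-6 - 1*(-208))) = sqrt(43256 + 2*43264*sqrt(-6 + 208)) = sqrt(43256 + 2*43264*sqrt(202)) = sqrt(43256 + 86528*sqrt(202))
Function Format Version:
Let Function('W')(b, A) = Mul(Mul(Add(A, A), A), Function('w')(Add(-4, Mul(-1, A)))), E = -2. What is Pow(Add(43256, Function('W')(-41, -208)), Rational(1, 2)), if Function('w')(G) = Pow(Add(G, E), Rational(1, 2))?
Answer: Mul(2, Pow(Add(10814, Mul(21632, Pow(202, Rational(1, 2)))), Rational(1, 2))) ≈ 1128.3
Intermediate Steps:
Function('w')(G) = Pow(Add(-2, G), Rational(1, 2)) (Function('w')(G) = Pow(Add(G, -2), Rational(1, 2)) = Pow(Add(-2, G), Rational(1, 2)))
Function('W')(b, A) = Mul(2, Pow(A, 2), Pow(Add(-6, Mul(-1, A)), Rational(1, 2))) (Function('W')(b, A) = Mul(Mul(Add(A, A), A), Pow(Add(-2, Add(-4, Mul(-1, A))), Rational(1, 2))) = Mul(Mul(Mul(2, A), A), Pow(Add(-6, Mul(-1, A)), Rational(1, 2))) = Mul(Mul(2, Pow(A, 2)), Pow(Add(-6, Mul(-1, A)), Rational(1, 2))) = Mul(2, Pow(A, 2), Pow(Add(-6, Mul(-1, A)), Rational(1, 2))))
Pow(Add(43256, Function('W')(-41, -208)), Rational(1, 2)) = Pow(Add(43256, Mul(2, Pow(-208, 2), Pow(Add(-6, Mul(-1, -208)), Rational(1, 2)))), Rational(1, 2)) = Pow(Add(43256, Mul(2, 43264, Pow(Add(-6, 208), Rational(1, 2)))), Rational(1, 2)) = Pow(Add(43256, Mul(2, 43264, Pow(202, Rational(1, 2)))), Rational(1, 2)) = Pow(Add(43256, Mul(86528, Pow(202, Rational(1, 2)))), Rational(1, 2))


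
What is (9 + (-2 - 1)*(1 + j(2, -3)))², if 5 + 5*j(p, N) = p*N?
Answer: 3969/25 ≈ 158.76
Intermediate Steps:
j(p, N) = -1 + N*p/5 (j(p, N) = -1 + (p*N)/5 = -1 + (N*p)/5 = -1 + N*p/5)
(9 + (-2 - 1)*(1 + j(2, -3)))² = (9 + (-2 - 1)*(1 + (-1 + (⅕)*(-3)*2)))² = (9 - 3*(1 + (-1 - 6/5)))² = (9 - 3*(1 - 11/5))² = (9 - 3*(-6/5))² = (9 + 18/5)² = (63/5)² = 3969/25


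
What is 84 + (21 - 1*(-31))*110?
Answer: 5804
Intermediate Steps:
84 + (21 - 1*(-31))*110 = 84 + (21 + 31)*110 = 84 + 52*110 = 84 + 5720 = 5804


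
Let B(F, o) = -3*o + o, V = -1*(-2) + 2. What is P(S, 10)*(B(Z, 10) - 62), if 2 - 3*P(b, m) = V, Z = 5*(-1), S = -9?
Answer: 164/3 ≈ 54.667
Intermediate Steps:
V = 4 (V = 2 + 2 = 4)
Z = -5
P(b, m) = -⅔ (P(b, m) = ⅔ - ⅓*4 = ⅔ - 4/3 = -⅔)
B(F, o) = -2*o
P(S, 10)*(B(Z, 10) - 62) = -2*(-2*10 - 62)/3 = -2*(-20 - 62)/3 = -⅔*(-82) = 164/3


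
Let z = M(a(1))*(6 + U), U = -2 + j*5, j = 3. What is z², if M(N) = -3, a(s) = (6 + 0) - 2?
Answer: 3249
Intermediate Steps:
a(s) = 4 (a(s) = 6 - 2 = 4)
U = 13 (U = -2 + 3*5 = -2 + 15 = 13)
z = -57 (z = -3*(6 + 13) = -3*19 = -57)
z² = (-57)² = 3249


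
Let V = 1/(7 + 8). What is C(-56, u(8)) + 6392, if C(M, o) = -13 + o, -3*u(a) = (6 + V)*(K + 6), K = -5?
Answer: 286964/45 ≈ 6377.0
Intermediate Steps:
V = 1/15 ≈ 0.066667
u(a) = -91/45 (u(a) = -(6 + 1/15)*(-5 + 6)/3 = -91/45)
C(-56, u(8)) + 6392 = (-13 - 91/45) + 6392 = -676/45 + 6392 = 286964/45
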